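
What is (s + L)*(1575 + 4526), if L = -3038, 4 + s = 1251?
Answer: -10926891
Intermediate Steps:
s = 1247 (s = -4 + 1251 = 1247)
(s + L)*(1575 + 4526) = (1247 - 3038)*(1575 + 4526) = -1791*6101 = -10926891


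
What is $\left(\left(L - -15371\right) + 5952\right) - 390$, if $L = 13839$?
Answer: $34772$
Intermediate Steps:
$\left(\left(L - -15371\right) + 5952\right) - 390 = \left(\left(13839 - -15371\right) + 5952\right) - 390 = \left(\left(13839 + 15371\right) + 5952\right) - 390 = \left(29210 + 5952\right) - 390 = 35162 - 390 = 34772$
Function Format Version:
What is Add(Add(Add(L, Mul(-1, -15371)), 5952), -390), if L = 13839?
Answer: 34772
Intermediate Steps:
Add(Add(Add(L, Mul(-1, -15371)), 5952), -390) = Add(Add(Add(13839, Mul(-1, -15371)), 5952), -390) = Add(Add(Add(13839, 15371), 5952), -390) = Add(Add(29210, 5952), -390) = Add(35162, -390) = 34772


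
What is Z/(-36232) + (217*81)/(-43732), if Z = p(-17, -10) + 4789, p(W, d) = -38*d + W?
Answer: -15395663/28294604 ≈ -0.54412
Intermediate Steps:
p(W, d) = W - 38*d
Z = 5152 (Z = (-17 - 38*(-10)) + 4789 = (-17 + 380) + 4789 = 363 + 4789 = 5152)
Z/(-36232) + (217*81)/(-43732) = 5152/(-36232) + (217*81)/(-43732) = 5152*(-1/36232) + 17577*(-1/43732) = -92/647 - 17577/43732 = -15395663/28294604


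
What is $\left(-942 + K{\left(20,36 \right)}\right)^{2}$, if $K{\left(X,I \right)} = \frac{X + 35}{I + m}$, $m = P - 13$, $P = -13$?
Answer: $\frac{3508129}{4} \approx 8.7703 \cdot 10^{5}$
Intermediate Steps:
$m = -26$ ($m = -13 - 13 = -26$)
$K{\left(X,I \right)} = \frac{35 + X}{-26 + I}$ ($K{\left(X,I \right)} = \frac{X + 35}{I - 26} = \frac{35 + X}{-26 + I}$)
$\left(-942 + K{\left(20,36 \right)}\right)^{2} = \left(-942 + \frac{35 + 20}{-26 + 36}\right)^{2} = \left(-942 + \frac{1}{10} \cdot 55\right)^{2} = \left(-942 + \frac{11}{2}\right)^{2} = \left(- \frac{1873}{2}\right)^{2} = \frac{3508129}{4}$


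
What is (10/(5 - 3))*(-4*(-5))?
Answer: 100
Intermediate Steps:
(10/(5 - 3))*(-4*(-5)) = (10/2)*20 = (10*(1/2))*20 = 5*20 = 100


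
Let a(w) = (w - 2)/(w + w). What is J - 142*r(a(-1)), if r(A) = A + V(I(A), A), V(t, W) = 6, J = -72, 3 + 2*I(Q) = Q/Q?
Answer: -1137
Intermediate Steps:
I(Q) = -1 (I(Q) = -3/2 + (Q/Q)/2 = -3/2 + (1/2)*1 = -3/2 + 1/2 = -1)
a(w) = (-2 + w)/(2*w) (a(w) = (-2 + w)/((2*w)) = (-2 + w)*(1/(2*w)) = (-2 + w)/(2*w))
r(A) = 6 + A (r(A) = A + 6 = 6 + A)
J - 142*r(a(-1)) = -72 - 142*(6 + (1/2)*(-2 - 1)/(-1)) = -72 - 142*(6 + (1/2)*(-1)*(-3)) = -72 - 142*(6 + 3/2) = -72 - 142*15/2 = -72 - 1065 = -1137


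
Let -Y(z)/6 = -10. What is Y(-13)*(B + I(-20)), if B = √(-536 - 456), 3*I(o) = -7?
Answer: -140 + 240*I*√62 ≈ -140.0 + 1889.8*I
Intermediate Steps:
Y(z) = 60 (Y(z) = -6*(-10) = 60)
I(o) = -7/3 (I(o) = (⅓)*(-7) = -7/3)
B = 4*I*√62 (B = √(-992) = 4*I*√62 ≈ 31.496*I)
Y(-13)*(B + I(-20)) = 60*(4*I*√62 - 7/3) = 60*(-7/3 + 4*I*√62) = -140 + 240*I*√62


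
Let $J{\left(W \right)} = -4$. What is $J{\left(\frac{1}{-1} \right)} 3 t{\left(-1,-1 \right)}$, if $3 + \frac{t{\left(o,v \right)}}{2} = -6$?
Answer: $216$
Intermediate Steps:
$t{\left(o,v \right)} = -18$ ($t{\left(o,v \right)} = -6 + 2 \left(-6\right) = -6 - 12 = -18$)
$J{\left(\frac{1}{-1} \right)} 3 t{\left(-1,-1 \right)} = \left(-4\right) 3 \left(-18\right) = \left(-12\right) \left(-18\right) = 216$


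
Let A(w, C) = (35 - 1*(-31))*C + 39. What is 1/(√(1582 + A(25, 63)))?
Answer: √5779/5779 ≈ 0.013154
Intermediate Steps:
A(w, C) = 39 + 66*C (A(w, C) = (35 + 31)*C + 39 = 66*C + 39 = 39 + 66*C)
1/(√(1582 + A(25, 63))) = 1/(√(1582 + (39 + 66*63))) = 1/(√(1582 + (39 + 4158))) = 1/(√(1582 + 4197)) = 1/(√5779) = √5779/5779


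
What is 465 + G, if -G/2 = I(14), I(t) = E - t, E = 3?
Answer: 487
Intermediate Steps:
I(t) = 3 - t
G = 22 (G = -2*(3 - 1*14) = -2*(3 - 14) = -2*(-11) = 22)
465 + G = 465 + 22 = 487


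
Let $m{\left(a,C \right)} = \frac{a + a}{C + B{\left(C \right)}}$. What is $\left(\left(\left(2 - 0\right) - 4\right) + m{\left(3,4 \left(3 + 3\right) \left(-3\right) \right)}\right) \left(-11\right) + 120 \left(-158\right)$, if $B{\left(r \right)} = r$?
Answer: $- \frac{454501}{24} \approx -18938.0$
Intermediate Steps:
$m{\left(a,C \right)} = \frac{a}{C}$ ($m{\left(a,C \right)} = \frac{a + a}{C + C} = \frac{2 a}{2 C} = 2 a \frac{1}{2 C} = \frac{a}{C}$)
$\left(\left(\left(2 - 0\right) - 4\right) + m{\left(3,4 \left(3 + 3\right) \left(-3\right) \right)}\right) \left(-11\right) + 120 \left(-158\right) = \left(\left(\left(2 - 0\right) - 4\right) + \frac{3}{4 \left(3 + 3\right) \left(-3\right)}\right) \left(-11\right) + 120 \left(-158\right) = \left(\left(\left(2 + 0\right) - 4\right) + \frac{3}{4 \cdot 6 \left(-3\right)}\right) \left(-11\right) - 18960 = \left(\left(2 - 4\right) + \frac{3}{24 \left(-3\right)}\right) \left(-11\right) - 18960 = \left(-2 + \frac{3}{-72}\right) \left(-11\right) - 18960 = \left(-2 + 3 \left(- \frac{1}{72}\right)\right) \left(-11\right) - 18960 = \left(-2 - \frac{1}{24}\right) \left(-11\right) - 18960 = \left(- \frac{49}{24}\right) \left(-11\right) - 18960 = \frac{539}{24} - 18960 = - \frac{454501}{24}$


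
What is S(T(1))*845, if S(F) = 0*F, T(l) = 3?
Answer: 0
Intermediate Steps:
S(F) = 0
S(T(1))*845 = 0*845 = 0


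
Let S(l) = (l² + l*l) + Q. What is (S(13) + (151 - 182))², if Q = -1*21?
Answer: 81796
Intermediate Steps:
Q = -21
S(l) = -21 + 2*l² (S(l) = (l² + l*l) - 21 = (l² + l²) - 21 = 2*l² - 21 = -21 + 2*l²)
(S(13) + (151 - 182))² = ((-21 + 2*13²) + (151 - 182))² = ((-21 + 2*169) - 31)² = ((-21 + 338) - 31)² = (317 - 31)² = 286² = 81796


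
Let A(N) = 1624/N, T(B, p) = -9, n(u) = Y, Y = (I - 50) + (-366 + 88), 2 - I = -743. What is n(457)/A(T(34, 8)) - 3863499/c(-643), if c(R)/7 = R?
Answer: 893918589/1044232 ≈ 856.05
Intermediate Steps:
I = 745 (I = 2 - 1*(-743) = 2 + 743 = 745)
Y = 417 (Y = (745 - 50) + (-366 + 88) = 695 - 278 = 417)
n(u) = 417
c(R) = 7*R
n(457)/A(T(34, 8)) - 3863499/c(-643) = 417/((1624/(-9))) - 3863499/(7*(-643)) = 417/((1624*(-⅑))) - 3863499/(-4501) = 417/(-1624/9) - 3863499*(-1/4501) = 417*(-9/1624) + 3863499/4501 = -3753/1624 + 3863499/4501 = 893918589/1044232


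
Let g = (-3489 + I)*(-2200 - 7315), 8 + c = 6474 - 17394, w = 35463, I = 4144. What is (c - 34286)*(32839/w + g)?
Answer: 9993058507068104/35463 ≈ 2.8179e+11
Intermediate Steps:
c = -10928 (c = -8 + (6474 - 17394) = -8 - 10920 = -10928)
g = -6232325 (g = (-3489 + 4144)*(-2200 - 7315) = 655*(-9515) = -6232325)
(c - 34286)*(32839/w + g) = (-10928 - 34286)*(32839/35463 - 6232325) = -45214*(32839*(1/35463) - 6232325) = -45214*(32839/35463 - 6232325) = -45214*(-221016908636/35463) = 9993058507068104/35463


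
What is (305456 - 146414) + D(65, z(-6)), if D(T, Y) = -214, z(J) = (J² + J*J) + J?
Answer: 158828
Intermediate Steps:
z(J) = J + 2*J² (z(J) = (J² + J²) + J = 2*J² + J = J + 2*J²)
(305456 - 146414) + D(65, z(-6)) = (305456 - 146414) - 214 = 159042 - 214 = 158828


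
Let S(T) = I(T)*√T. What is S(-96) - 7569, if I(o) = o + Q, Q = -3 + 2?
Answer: -7569 - 388*I*√6 ≈ -7569.0 - 950.4*I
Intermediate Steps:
Q = -1
I(o) = -1 + o (I(o) = o - 1 = -1 + o)
S(T) = √T*(-1 + T) (S(T) = (-1 + T)*√T = √T*(-1 + T))
S(-96) - 7569 = √(-96)*(-1 - 96) - 7569 = (4*I*√6)*(-97) - 7569 = -388*I*√6 - 7569 = -7569 - 388*I*√6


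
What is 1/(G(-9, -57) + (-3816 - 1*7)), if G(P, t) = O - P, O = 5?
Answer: -1/3809 ≈ -0.00026254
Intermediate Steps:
G(P, t) = 5 - P
1/(G(-9, -57) + (-3816 - 1*7)) = 1/((5 - 1*(-9)) + (-3816 - 1*7)) = 1/((5 + 9) + (-3816 - 7)) = 1/(14 - 3823) = 1/(-3809) = -1/3809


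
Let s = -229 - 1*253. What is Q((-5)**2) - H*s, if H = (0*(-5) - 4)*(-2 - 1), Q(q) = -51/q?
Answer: 144549/25 ≈ 5782.0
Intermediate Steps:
s = -482 (s = -229 - 253 = -482)
H = 12 (H = (0 - 4)*(-3) = -4*(-3) = 12)
Q((-5)**2) - H*s = -51/((-5)**2) - 12*(-482) = -51/25 - 1*(-5784) = -51*1/25 + 5784 = -51/25 + 5784 = 144549/25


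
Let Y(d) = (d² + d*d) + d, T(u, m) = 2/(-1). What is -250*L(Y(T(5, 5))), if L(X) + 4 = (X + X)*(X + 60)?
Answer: -197000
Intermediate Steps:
T(u, m) = -2 (T(u, m) = 2*(-1) = -2)
Y(d) = d + 2*d² (Y(d) = (d² + d²) + d = 2*d² + d = d + 2*d²)
L(X) = -4 + 2*X*(60 + X) (L(X) = -4 + (X + X)*(X + 60) = -4 + (2*X)*(60 + X) = -4 + 2*X*(60 + X))
-250*L(Y(T(5, 5))) = -250*(-4 + 2*(-2*(1 + 2*(-2)))² + 120*(-2*(1 + 2*(-2)))) = -250*(-4 + 2*(-2*(1 - 4))² + 120*(-2*(1 - 4))) = -250*(-4 + 2*(-2*(-3))² + 120*(-2*(-3))) = -250*(-4 + 2*6² + 120*6) = -250*(-4 + 2*36 + 720) = -250*(-4 + 72 + 720) = -250*788 = -197000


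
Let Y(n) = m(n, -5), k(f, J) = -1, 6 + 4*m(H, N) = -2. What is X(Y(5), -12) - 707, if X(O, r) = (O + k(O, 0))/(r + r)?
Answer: -5655/8 ≈ -706.88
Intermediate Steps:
m(H, N) = -2 (m(H, N) = -3/2 + (¼)*(-2) = -3/2 - ½ = -2)
Y(n) = -2
X(O, r) = (-1 + O)/(2*r) (X(O, r) = (O - 1)/(r + r) = (-1 + O)/((2*r)) = (-1 + O)*(1/(2*r)) = (-1 + O)/(2*r))
X(Y(5), -12) - 707 = (½)*(-1 - 2)/(-12) - 707 = (½)*(-1/12)*(-3) - 707 = ⅛ - 707 = -5655/8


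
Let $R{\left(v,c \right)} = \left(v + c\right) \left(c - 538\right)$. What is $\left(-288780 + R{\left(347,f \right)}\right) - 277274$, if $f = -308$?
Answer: $-599048$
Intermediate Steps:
$R{\left(v,c \right)} = \left(-538 + c\right) \left(c + v\right)$ ($R{\left(v,c \right)} = \left(c + v\right) \left(-538 + c\right) = \left(-538 + c\right) \left(c + v\right)$)
$\left(-288780 + R{\left(347,f \right)}\right) - 277274 = \left(-288780 - \left(127858 - 94864\right)\right) - 277274 = \left(-288780 + \left(94864 + 165704 - 186686 - 106876\right)\right) - 277274 = \left(-288780 - 32994\right) - 277274 = -321774 - 277274 = -599048$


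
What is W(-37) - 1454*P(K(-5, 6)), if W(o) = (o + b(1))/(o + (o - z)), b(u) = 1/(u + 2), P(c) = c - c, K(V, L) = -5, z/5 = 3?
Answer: 110/267 ≈ 0.41198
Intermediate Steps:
z = 15 (z = 5*3 = 15)
P(c) = 0
b(u) = 1/(2 + u)
W(o) = (1/3 + o)/(-15 + 2*o) (W(o) = (o + 1/(2 + 1))/(o + (o - 1*15)) = (o + 1/3)/(o + (o - 15)) = (o + 1/3)/(o + (-15 + o)) = (1/3 + o)/(-15 + 2*o))
W(-37) - 1454*P(K(-5, 6)) = (1 + 3*(-37))/(3*(-15 + 2*(-37))) - 1454*0 = (1 - 111)/(3*(-15 - 74)) + 0 = (1/3)*(-110)/(-89) + 0 = (1/3)*(-1/89)*(-110) + 0 = 110/267 + 0 = 110/267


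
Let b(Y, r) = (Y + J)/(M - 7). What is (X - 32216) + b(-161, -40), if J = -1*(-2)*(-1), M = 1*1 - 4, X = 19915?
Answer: -122847/10 ≈ -12285.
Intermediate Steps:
M = -3 (M = 1 - 4 = -3)
J = -2 (J = 2*(-1) = -2)
b(Y, r) = ⅕ - Y/10 (b(Y, r) = (Y - 2)/(-3 - 7) = (-2 + Y)/(-10) = (-2 + Y)*(-⅒) = ⅕ - Y/10)
(X - 32216) + b(-161, -40) = (19915 - 32216) + (⅕ - ⅒*(-161)) = -12301 + (⅕ + 161/10) = -12301 + 163/10 = -122847/10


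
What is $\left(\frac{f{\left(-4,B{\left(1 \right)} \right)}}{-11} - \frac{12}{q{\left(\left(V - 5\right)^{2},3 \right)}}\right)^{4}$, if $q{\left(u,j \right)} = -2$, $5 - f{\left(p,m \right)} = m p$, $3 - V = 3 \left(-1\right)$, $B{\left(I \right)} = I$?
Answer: $\frac{10556001}{14641} \approx 720.99$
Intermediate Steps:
$V = 6$ ($V = 3 - 3 \left(-1\right) = 3 - -3 = 3 + 3 = 6$)
$f{\left(p,m \right)} = 5 - m p$
$\left(\frac{f{\left(-4,B{\left(1 \right)} \right)}}{-11} - \frac{12}{q{\left(\left(V - 5\right)^{2},3 \right)}}\right)^{4} = \left(\frac{5 - 1 \left(-4\right)}{-11} - \frac{12}{-2}\right)^{4} = \left(\left(5 + 4\right) \left(- \frac{1}{11}\right) - -6\right)^{4} = \left(9 \left(- \frac{1}{11}\right) + 6\right)^{4} = \left(- \frac{9}{11} + 6\right)^{4} = \left(\frac{57}{11}\right)^{4} = \frac{10556001}{14641}$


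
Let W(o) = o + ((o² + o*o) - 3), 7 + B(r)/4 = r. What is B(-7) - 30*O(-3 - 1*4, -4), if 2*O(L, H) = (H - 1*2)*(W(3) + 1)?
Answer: 1654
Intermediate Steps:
B(r) = -28 + 4*r
W(o) = -3 + o + 2*o² (W(o) = o + ((o² + o²) - 3) = o + (2*o² - 3) = o + (-3 + 2*o²) = -3 + o + 2*o²)
O(L, H) = -19 + 19*H/2 (O(L, H) = ((H - 1*2)*((-3 + 3 + 2*3²) + 1))/2 = ((H - 2)*((-3 + 3 + 2*9) + 1))/2 = ((-2 + H)*((-3 + 3 + 18) + 1))/2 = ((-2 + H)*(18 + 1))/2 = ((-2 + H)*19)/2 = (-38 + 19*H)/2 = -19 + 19*H/2)
B(-7) - 30*O(-3 - 1*4, -4) = (-28 + 4*(-7)) - 30*(-19 + (19/2)*(-4)) = (-28 - 28) - 30*(-19 - 38) = -56 - 30*(-57) = -56 + 1710 = 1654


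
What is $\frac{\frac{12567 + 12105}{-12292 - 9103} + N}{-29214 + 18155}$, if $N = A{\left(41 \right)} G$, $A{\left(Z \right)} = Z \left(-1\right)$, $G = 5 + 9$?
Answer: $\frac{12305402}{236607305} \approx 0.052008$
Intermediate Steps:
$G = 14$
$A{\left(Z \right)} = - Z$
$N = -574$ ($N = \left(-1\right) 41 \cdot 14 = \left(-41\right) 14 = -574$)
$\frac{\frac{12567 + 12105}{-12292 - 9103} + N}{-29214 + 18155} = \frac{\frac{12567 + 12105}{-12292 - 9103} - 574}{-29214 + 18155} = \frac{\frac{24672}{-21395} - 574}{-11059} = \left(24672 \left(- \frac{1}{21395}\right) - 574\right) \left(- \frac{1}{11059}\right) = \left(- \frac{24672}{21395} - 574\right) \left(- \frac{1}{11059}\right) = \left(- \frac{12305402}{21395}\right) \left(- \frac{1}{11059}\right) = \frac{12305402}{236607305}$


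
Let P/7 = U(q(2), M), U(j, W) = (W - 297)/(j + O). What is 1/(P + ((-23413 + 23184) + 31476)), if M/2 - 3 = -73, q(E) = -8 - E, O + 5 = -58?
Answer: 73/2284090 ≈ 3.1960e-5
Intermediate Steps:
O = -63 (O = -5 - 58 = -63)
M = -140 (M = 6 + 2*(-73) = 6 - 146 = -140)
U(j, W) = (-297 + W)/(-63 + j) (U(j, W) = (W - 297)/(j - 63) = (-297 + W)/(-63 + j))
P = 3059/73 (P = 7*((-297 - 140)/(-63 + (-8 - 1*2))) = 7*(-437/(-63 + (-8 - 2))) = 7*(-437/(-63 - 10)) = 7*(-437/(-73)) = 7*(-1/73*(-437)) = 7*(437/73) = 3059/73 ≈ 41.904)
1/(P + ((-23413 + 23184) + 31476)) = 1/(3059/73 + ((-23413 + 23184) + 31476)) = 1/(3059/73 + (-229 + 31476)) = 1/(3059/73 + 31247) = 1/(2284090/73) = 73/2284090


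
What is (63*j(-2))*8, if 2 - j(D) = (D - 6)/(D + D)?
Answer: 0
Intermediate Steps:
j(D) = 2 - (-6 + D)/(2*D) (j(D) = 2 - (D - 6)/(D + D) = 2 - (-6 + D)/(2*D))
(63*j(-2))*8 = (63*(3/2 + 3/(-2)))*8 = (63*(3/2 + 3*(-½)))*8 = (63*(3/2 - 3/2))*8 = (63*0)*8 = 0*8 = 0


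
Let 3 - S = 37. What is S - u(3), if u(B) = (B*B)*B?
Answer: -61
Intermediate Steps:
S = -34 (S = 3 - 1*37 = 3 - 37 = -34)
u(B) = B³ (u(B) = B²*B = B³)
S - u(3) = -34 - 1*3³ = -34 - 1*27 = -34 - 27 = -61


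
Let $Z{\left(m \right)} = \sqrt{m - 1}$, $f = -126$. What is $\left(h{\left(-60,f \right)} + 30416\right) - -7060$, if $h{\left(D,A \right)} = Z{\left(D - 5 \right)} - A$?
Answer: $37602 + i \sqrt{66} \approx 37602.0 + 8.124 i$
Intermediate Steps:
$Z{\left(m \right)} = \sqrt{-1 + m}$
$h{\left(D,A \right)} = \sqrt{-6 + D} - A$ ($h{\left(D,A \right)} = \sqrt{-1 + \left(D - 5\right)} - A = \sqrt{-1 + \left(-5 + D\right)} - A = \sqrt{-6 + D} - A$)
$\left(h{\left(-60,f \right)} + 30416\right) - -7060 = \left(\left(\sqrt{-6 - 60} - -126\right) + 30416\right) - -7060 = \left(\left(\sqrt{-66} + 126\right) + 30416\right) + 7060 = \left(\left(i \sqrt{66} + 126\right) + 30416\right) + 7060 = \left(\left(126 + i \sqrt{66}\right) + 30416\right) + 7060 = \left(30542 + i \sqrt{66}\right) + 7060 = 37602 + i \sqrt{66}$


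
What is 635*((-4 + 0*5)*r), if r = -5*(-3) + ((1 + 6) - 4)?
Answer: -45720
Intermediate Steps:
r = 18 (r = 15 + (7 - 4) = 15 + 3 = 18)
635*((-4 + 0*5)*r) = 635*((-4 + 0*5)*18) = 635*((-4 + 0)*18) = 635*(-4*18) = 635*(-72) = -45720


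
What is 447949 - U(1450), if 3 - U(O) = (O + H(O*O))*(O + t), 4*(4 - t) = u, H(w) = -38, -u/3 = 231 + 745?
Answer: 3534578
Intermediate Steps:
u = -2928 (u = -3*(231 + 745) = -3*976 = -2928)
t = 736 (t = 4 - ¼*(-2928) = 4 + 732 = 736)
U(O) = 3 - (-38 + O)*(736 + O) (U(O) = 3 - (O - 38)*(O + 736) = 3 - (-38 + O)*(736 + O))
447949 - U(1450) = 447949 - (27971 - 1*1450² - 698*1450) = 447949 - (27971 - 1*2102500 - 1012100) = 447949 - (27971 - 2102500 - 1012100) = 447949 - 1*(-3086629) = 447949 + 3086629 = 3534578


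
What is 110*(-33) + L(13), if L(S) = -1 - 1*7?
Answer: -3638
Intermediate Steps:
L(S) = -8 (L(S) = -1 - 7 = -8)
110*(-33) + L(13) = 110*(-33) - 8 = -3630 - 8 = -3638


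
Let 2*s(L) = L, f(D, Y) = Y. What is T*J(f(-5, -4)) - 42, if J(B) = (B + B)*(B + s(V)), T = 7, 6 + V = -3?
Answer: 434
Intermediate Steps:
V = -9 (V = -6 - 3 = -9)
s(L) = L/2
J(B) = 2*B*(-9/2 + B) (J(B) = (B + B)*(B + (½)*(-9)) = (2*B)*(B - 9/2) = (2*B)*(-9/2 + B) = 2*B*(-9/2 + B))
T*J(f(-5, -4)) - 42 = 7*(-4*(-9 + 2*(-4))) - 42 = 7*(-4*(-9 - 8)) - 42 = 7*(-4*(-17)) - 42 = 7*68 - 42 = 476 - 42 = 434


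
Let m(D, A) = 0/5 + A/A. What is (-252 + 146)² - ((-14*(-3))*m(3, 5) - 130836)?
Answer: 142030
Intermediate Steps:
m(D, A) = 1 (m(D, A) = 0*(⅕) + 1 = 0 + 1 = 1)
(-252 + 146)² - ((-14*(-3))*m(3, 5) - 130836) = (-252 + 146)² - (-14*(-3)*1 - 130836) = (-106)² - (42*1 - 130836) = 11236 - (42 - 130836) = 11236 - 1*(-130794) = 11236 + 130794 = 142030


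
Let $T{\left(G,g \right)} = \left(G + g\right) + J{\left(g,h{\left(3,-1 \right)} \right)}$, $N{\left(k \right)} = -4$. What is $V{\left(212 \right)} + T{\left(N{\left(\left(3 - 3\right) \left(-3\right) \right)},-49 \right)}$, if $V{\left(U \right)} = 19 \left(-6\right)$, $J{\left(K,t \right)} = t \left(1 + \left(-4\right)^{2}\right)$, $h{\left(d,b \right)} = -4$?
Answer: $-235$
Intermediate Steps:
$J{\left(K,t \right)} = 17 t$ ($J{\left(K,t \right)} = t \left(1 + 16\right) = t 17 = 17 t$)
$T{\left(G,g \right)} = -68 + G + g$ ($T{\left(G,g \right)} = \left(G + g\right) + 17 \left(-4\right) = \left(G + g\right) - 68 = -68 + G + g$)
$V{\left(U \right)} = -114$
$V{\left(212 \right)} + T{\left(N{\left(\left(3 - 3\right) \left(-3\right) \right)},-49 \right)} = -114 - 121 = -235$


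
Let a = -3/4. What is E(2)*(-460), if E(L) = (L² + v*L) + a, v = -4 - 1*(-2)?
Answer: 345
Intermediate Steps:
a = -¾ (a = -3*¼ = -¾ ≈ -0.75000)
v = -2 (v = -4 + 2 = -2)
E(L) = -¾ + L² - 2*L (E(L) = (L² - 2*L) - ¾ = -¾ + L² - 2*L)
E(2)*(-460) = (-¾ + 2² - 2*2)*(-460) = (-¾ + 4 - 4)*(-460) = -¾*(-460) = 345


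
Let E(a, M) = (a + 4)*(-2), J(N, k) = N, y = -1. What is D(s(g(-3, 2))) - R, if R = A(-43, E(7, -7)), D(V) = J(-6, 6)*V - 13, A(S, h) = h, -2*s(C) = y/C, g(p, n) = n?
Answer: 15/2 ≈ 7.5000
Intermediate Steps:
E(a, M) = -8 - 2*a (E(a, M) = (4 + a)*(-2) = -8 - 2*a)
s(C) = 1/(2*C) (s(C) = -(-1)/(2*C) = 1/(2*C))
D(V) = -13 - 6*V (D(V) = -6*V - 13 = -13 - 6*V)
R = -22 (R = -8 - 2*7 = -8 - 14 = -22)
D(s(g(-3, 2))) - R = (-13 - 3/2) - 1*(-22) = (-13 - 3/2) + 22 = -29/2 + 22 = 15/2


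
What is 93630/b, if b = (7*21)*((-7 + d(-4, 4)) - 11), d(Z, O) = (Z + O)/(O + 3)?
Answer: -15605/441 ≈ -35.385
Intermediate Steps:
d(Z, O) = (O + Z)/(3 + O)
b = -2646 (b = (7*21)*((-7 + (4 - 4)/(3 + 4)) - 11) = 147*((-7 + 0/7) - 11) = 147*((-7 + (⅐)*0) - 11) = 147*((-7 + 0) - 11) = 147*(-7 - 11) = 147*(-18) = -2646)
93630/b = 93630/(-2646) = 93630*(-1/2646) = -15605/441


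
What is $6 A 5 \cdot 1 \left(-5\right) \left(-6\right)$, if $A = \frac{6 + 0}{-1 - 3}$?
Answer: $-1350$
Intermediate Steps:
$A = - \frac{3}{2}$ ($A = \frac{6}{-4} = 6 \left(- \frac{1}{4}\right) = - \frac{3}{2} \approx -1.5$)
$6 A 5 \cdot 1 \left(-5\right) \left(-6\right) = 6 - \frac{3 \cdot 5 \cdot 1}{2} \left(-5\right) \left(-6\right) = 6 \left(- \frac{3}{2}\right) 5 \left(-5\right) \left(-6\right) = 6 \left(\left(- \frac{15}{2}\right) \left(-5\right)\right) \left(-6\right) = 6 \cdot \frac{75}{2} \left(-6\right) = 225 \left(-6\right) = -1350$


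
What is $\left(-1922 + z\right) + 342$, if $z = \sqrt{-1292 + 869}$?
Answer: $-1580 + 3 i \sqrt{47} \approx -1580.0 + 20.567 i$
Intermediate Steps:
$z = 3 i \sqrt{47}$ ($z = \sqrt{-423} = 3 i \sqrt{47} \approx 20.567 i$)
$\left(-1922 + z\right) + 342 = \left(-1922 + 3 i \sqrt{47}\right) + 342 = -1580 + 3 i \sqrt{47}$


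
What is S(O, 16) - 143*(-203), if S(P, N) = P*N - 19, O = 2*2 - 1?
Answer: 29058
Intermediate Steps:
O = 3 (O = 4 - 1 = 3)
S(P, N) = -19 + N*P (S(P, N) = N*P - 19 = -19 + N*P)
S(O, 16) - 143*(-203) = (-19 + 16*3) - 143*(-203) = (-19 + 48) + 29029 = 29 + 29029 = 29058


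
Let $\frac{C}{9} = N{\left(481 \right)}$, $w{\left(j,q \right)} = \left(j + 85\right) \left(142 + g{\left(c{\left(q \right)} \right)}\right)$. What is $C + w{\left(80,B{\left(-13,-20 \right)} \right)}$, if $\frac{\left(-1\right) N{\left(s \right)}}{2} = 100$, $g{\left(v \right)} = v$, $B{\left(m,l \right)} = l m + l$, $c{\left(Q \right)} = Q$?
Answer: $61230$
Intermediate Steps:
$B{\left(m,l \right)} = l + l m$
$N{\left(s \right)} = -200$ ($N{\left(s \right)} = \left(-2\right) 100 = -200$)
$w{\left(j,q \right)} = \left(85 + j\right) \left(142 + q\right)$ ($w{\left(j,q \right)} = \left(j + 85\right) \left(142 + q\right) = \left(85 + j\right) \left(142 + q\right)$)
$C = -1800$ ($C = 9 \left(-200\right) = -1800$)
$C + w{\left(80,B{\left(-13,-20 \right)} \right)} = -1800 + \left(12070 + 85 \left(- 20 \left(1 - 13\right)\right) + 142 \cdot 80 + 80 \left(- 20 \left(1 - 13\right)\right)\right) = -1800 + \left(12070 + 85 \left(\left(-20\right) \left(-12\right)\right) + 11360 + 80 \left(\left(-20\right) \left(-12\right)\right)\right) = -1800 + \left(12070 + 85 \cdot 240 + 11360 + 80 \cdot 240\right) = -1800 + \left(12070 + 20400 + 11360 + 19200\right) = -1800 + 63030 = 61230$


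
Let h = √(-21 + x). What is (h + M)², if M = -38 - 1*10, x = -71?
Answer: 2212 - 192*I*√23 ≈ 2212.0 - 920.8*I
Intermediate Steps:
h = 2*I*√23 (h = √(-21 - 71) = √(-92) = 2*I*√23 ≈ 9.5917*I)
M = -48 (M = -38 - 10 = -48)
(h + M)² = (2*I*√23 - 48)² = (-48 + 2*I*√23)²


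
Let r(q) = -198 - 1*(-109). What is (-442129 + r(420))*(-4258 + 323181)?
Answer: -141033491214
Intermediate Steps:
r(q) = -89 (r(q) = -198 + 109 = -89)
(-442129 + r(420))*(-4258 + 323181) = (-442129 - 89)*(-4258 + 323181) = -442218*318923 = -141033491214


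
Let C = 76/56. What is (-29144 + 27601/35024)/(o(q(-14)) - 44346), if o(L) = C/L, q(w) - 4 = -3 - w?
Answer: 107174744775/163082969192 ≈ 0.65718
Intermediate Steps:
q(w) = 1 - w (q(w) = 4 + (-3 - w) = 1 - w)
C = 19/14 (C = 76*(1/56) = 19/14 ≈ 1.3571)
o(L) = 19/(14*L)
(-29144 + 27601/35024)/(o(q(-14)) - 44346) = (-29144 + 27601/35024)/(19/(14*(1 - 1*(-14))) - 44346) = (-29144 + 27601*(1/35024))/(19/(14*(1 + 14)) - 44346) = (-29144 + 27601/35024)/((19/14)/15 - 44346) = -1020711855/(35024*((19/14)*(1/15) - 44346)) = -1020711855/(35024*(19/210 - 44346)) = -1020711855/(35024*(-9312641/210)) = -1020711855/35024*(-210/9312641) = 107174744775/163082969192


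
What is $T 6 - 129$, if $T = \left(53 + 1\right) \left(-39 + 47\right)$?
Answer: $2463$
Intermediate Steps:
$T = 432$ ($T = 54 \cdot 8 = 432$)
$T 6 - 129 = 432 \cdot 6 - 129 = 2592 - 129 = 2463$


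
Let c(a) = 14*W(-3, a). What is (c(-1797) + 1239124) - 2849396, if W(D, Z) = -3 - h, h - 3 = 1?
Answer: -1610370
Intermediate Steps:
h = 4 (h = 3 + 1 = 4)
W(D, Z) = -7 (W(D, Z) = -3 - 1*4 = -3 - 4 = -7)
c(a) = -98 (c(a) = 14*(-7) = -98)
(c(-1797) + 1239124) - 2849396 = (-98 + 1239124) - 2849396 = 1239026 - 2849396 = -1610370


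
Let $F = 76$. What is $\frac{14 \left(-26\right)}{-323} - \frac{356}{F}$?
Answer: $- \frac{1149}{323} \approx -3.5573$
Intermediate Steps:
$\frac{14 \left(-26\right)}{-323} - \frac{356}{F} = \frac{14 \left(-26\right)}{-323} - \frac{356}{76} = \left(-364\right) \left(- \frac{1}{323}\right) - \frac{89}{19} = \frac{364}{323} - \frac{89}{19} = - \frac{1149}{323}$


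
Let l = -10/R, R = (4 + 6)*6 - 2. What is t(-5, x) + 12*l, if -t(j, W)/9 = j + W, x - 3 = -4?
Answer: 1506/29 ≈ 51.931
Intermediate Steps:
x = -1 (x = 3 - 4 = -1)
t(j, W) = -9*W - 9*j (t(j, W) = -9*(j + W) = -9*(W + j) = -9*W - 9*j)
R = 58 (R = 10*6 - 2 = 60 - 2 = 58)
l = -5/29 (l = -10/58 = -10*1/58 = -5/29 ≈ -0.17241)
t(-5, x) + 12*l = (-9*(-1) - 9*(-5)) + 12*(-5/29) = (9 + 45) - 60/29 = 54 - 60/29 = 1506/29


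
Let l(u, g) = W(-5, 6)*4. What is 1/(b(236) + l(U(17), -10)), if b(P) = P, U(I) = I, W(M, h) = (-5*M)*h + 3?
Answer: 1/848 ≈ 0.0011792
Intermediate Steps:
W(M, h) = 3 - 5*M*h (W(M, h) = -5*M*h + 3 = 3 - 5*M*h)
l(u, g) = 612 (l(u, g) = (3 - 5*(-5)*6)*4 = (3 + 150)*4 = 153*4 = 612)
1/(b(236) + l(U(17), -10)) = 1/(236 + 612) = 1/848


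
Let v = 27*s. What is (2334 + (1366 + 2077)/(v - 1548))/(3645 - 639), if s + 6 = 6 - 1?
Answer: 3672607/4734450 ≈ 0.77572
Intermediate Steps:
s = -1 (s = -6 + (6 - 1) = -6 + 5 = -1)
v = -27 (v = 27*(-1) = -27)
(2334 + (1366 + 2077)/(v - 1548))/(3645 - 639) = (2334 + (1366 + 2077)/(-27 - 1548))/(3645 - 639) = (2334 + 3443/(-1575))/3006 = (2334 + 3443*(-1/1575))*(1/3006) = (2334 - 3443/1575)*(1/3006) = (3672607/1575)*(1/3006) = 3672607/4734450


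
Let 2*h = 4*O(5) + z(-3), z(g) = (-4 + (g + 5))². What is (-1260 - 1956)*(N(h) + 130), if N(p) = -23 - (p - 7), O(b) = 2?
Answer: -347328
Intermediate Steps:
z(g) = (1 + g)² (z(g) = (-4 + (5 + g))² = (1 + g)²)
h = 6 (h = (4*2 + (1 - 3)²)/2 = (8 + (-2)²)/2 = (8 + 4)/2 = (½)*12 = 6)
N(p) = -16 - p (N(p) = -23 - (-7 + p) = -23 + (7 - p) = -16 - p)
(-1260 - 1956)*(N(h) + 130) = (-1260 - 1956)*((-16 - 1*6) + 130) = -3216*((-16 - 6) + 130) = -3216*(-22 + 130) = -3216*108 = -347328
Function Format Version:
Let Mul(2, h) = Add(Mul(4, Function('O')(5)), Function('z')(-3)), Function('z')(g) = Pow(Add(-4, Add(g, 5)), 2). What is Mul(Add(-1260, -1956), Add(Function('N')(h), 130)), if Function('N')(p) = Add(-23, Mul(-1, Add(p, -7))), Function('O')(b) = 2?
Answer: -347328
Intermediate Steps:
Function('z')(g) = Pow(Add(1, g), 2) (Function('z')(g) = Pow(Add(-4, Add(5, g)), 2) = Pow(Add(1, g), 2))
h = 6 (h = Mul(Rational(1, 2), Add(Mul(4, 2), Pow(Add(1, -3), 2))) = Mul(Rational(1, 2), Add(8, Pow(-2, 2))) = Mul(Rational(1, 2), Add(8, 4)) = Mul(Rational(1, 2), 12) = 6)
Function('N')(p) = Add(-16, Mul(-1, p)) (Function('N')(p) = Add(-23, Mul(-1, Add(-7, p))) = Add(-23, Add(7, Mul(-1, p))) = Add(-16, Mul(-1, p)))
Mul(Add(-1260, -1956), Add(Function('N')(h), 130)) = Mul(Add(-1260, -1956), Add(Add(-16, Mul(-1, 6)), 130)) = Mul(-3216, Add(Add(-16, -6), 130)) = Mul(-3216, Add(-22, 130)) = Mul(-3216, 108) = -347328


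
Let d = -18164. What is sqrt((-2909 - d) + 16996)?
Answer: sqrt(32251) ≈ 179.59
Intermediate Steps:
sqrt((-2909 - d) + 16996) = sqrt((-2909 - 1*(-18164)) + 16996) = sqrt((-2909 + 18164) + 16996) = sqrt(15255 + 16996) = sqrt(32251)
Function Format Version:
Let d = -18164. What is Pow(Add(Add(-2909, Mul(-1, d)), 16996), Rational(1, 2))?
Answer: Pow(32251, Rational(1, 2)) ≈ 179.59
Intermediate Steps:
Pow(Add(Add(-2909, Mul(-1, d)), 16996), Rational(1, 2)) = Pow(Add(Add(-2909, Mul(-1, -18164)), 16996), Rational(1, 2)) = Pow(Add(Add(-2909, 18164), 16996), Rational(1, 2)) = Pow(Add(15255, 16996), Rational(1, 2)) = Pow(32251, Rational(1, 2))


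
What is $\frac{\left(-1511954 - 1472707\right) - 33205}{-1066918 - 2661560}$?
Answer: $\frac{1508933}{1864239} \approx 0.80941$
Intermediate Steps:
$\frac{\left(-1511954 - 1472707\right) - 33205}{-1066918 - 2661560} = \frac{\left(-1511954 - 1472707\right) - 33205}{-3728478} = \left(-2984661 - 33205\right) \left(- \frac{1}{3728478}\right) = \left(-3017866\right) \left(- \frac{1}{3728478}\right) = \frac{1508933}{1864239}$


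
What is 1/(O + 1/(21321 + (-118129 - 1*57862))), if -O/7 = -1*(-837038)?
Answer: -154670/906252672221 ≈ -1.7067e-7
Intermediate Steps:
O = -5859266 (O = -(-7)*(-837038) = -7*837038 = -5859266)
1/(O + 1/(21321 + (-118129 - 1*57862))) = 1/(-5859266 + 1/(21321 + (-118129 - 1*57862))) = 1/(-5859266 + 1/(21321 + (-118129 - 57862))) = 1/(-5859266 + 1/(21321 - 175991)) = 1/(-5859266 + 1/(-154670)) = 1/(-5859266 - 1/154670) = 1/(-906252672221/154670) = -154670/906252672221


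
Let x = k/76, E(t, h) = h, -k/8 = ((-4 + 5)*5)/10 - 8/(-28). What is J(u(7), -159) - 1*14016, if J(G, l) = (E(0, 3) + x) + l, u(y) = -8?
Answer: -1884887/133 ≈ -14172.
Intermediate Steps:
k = -44/7 (k = -8*(((-4 + 5)*5)/10 - 8/(-28)) = -8*((1*5)*(⅒) - 8*(-1/28)) = -8*(5*(⅒) + 2/7) = -8*(½ + 2/7) = -8*11/14 = -44/7 ≈ -6.2857)
x = -11/133 (x = -44/7/76 = -44/7*1/76 = -11/133 ≈ -0.082707)
J(G, l) = 388/133 + l (J(G, l) = (3 - 11/133) + l = 388/133 + l)
J(u(7), -159) - 1*14016 = (388/133 - 159) - 1*14016 = -20759/133 - 14016 = -1884887/133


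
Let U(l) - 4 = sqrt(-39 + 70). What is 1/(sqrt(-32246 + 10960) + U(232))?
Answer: 1/(4 + sqrt(31) + I*sqrt(21286)) ≈ 0.00044756 - 0.0068248*I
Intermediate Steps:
U(l) = 4 + sqrt(31) (U(l) = 4 + sqrt(-39 + 70) = 4 + sqrt(31))
1/(sqrt(-32246 + 10960) + U(232)) = 1/(sqrt(-32246 + 10960) + (4 + sqrt(31))) = 1/(sqrt(-21286) + (4 + sqrt(31))) = 1/(I*sqrt(21286) + (4 + sqrt(31))) = 1/(4 + sqrt(31) + I*sqrt(21286))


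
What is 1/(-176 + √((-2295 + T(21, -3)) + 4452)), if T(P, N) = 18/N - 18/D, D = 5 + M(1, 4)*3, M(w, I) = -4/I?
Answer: -88/14417 - 3*√238/28834 ≈ -0.0077090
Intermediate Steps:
D = 2 (D = 5 - 4/4*3 = 5 - 4*¼*3 = 5 - 1*3 = 5 - 3 = 2)
T(P, N) = -9 + 18/N (T(P, N) = 18/N - 18/2 = 18/N - 18*½ = 18/N - 9 = -9 + 18/N)
1/(-176 + √((-2295 + T(21, -3)) + 4452)) = 1/(-176 + √((-2295 + (-9 + 18/(-3))) + 4452)) = 1/(-176 + √((-2295 + (-9 + 18*(-⅓))) + 4452)) = 1/(-176 + √((-2295 + (-9 - 6)) + 4452)) = 1/(-176 + √((-2295 - 15) + 4452)) = 1/(-176 + √(-2310 + 4452)) = 1/(-176 + √2142) = 1/(-176 + 3*√238)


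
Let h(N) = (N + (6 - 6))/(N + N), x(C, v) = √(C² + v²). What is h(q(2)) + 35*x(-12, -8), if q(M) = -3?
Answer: ½ + 140*√13 ≈ 505.28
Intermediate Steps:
h(N) = ½ (h(N) = (N + 0)/((2*N)) = N*(1/(2*N)) = ½)
h(q(2)) + 35*x(-12, -8) = ½ + 35*√((-12)² + (-8)²) = ½ + 35*√(144 + 64) = ½ + 35*√208 = ½ + 35*(4*√13) = ½ + 140*√13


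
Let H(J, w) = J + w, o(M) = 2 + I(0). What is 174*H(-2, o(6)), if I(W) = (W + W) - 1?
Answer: -174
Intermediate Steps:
I(W) = -1 + 2*W (I(W) = 2*W - 1 = -1 + 2*W)
o(M) = 1 (o(M) = 2 + (-1 + 2*0) = 2 + (-1 + 0) = 2 - 1 = 1)
174*H(-2, o(6)) = 174*(-2 + 1) = 174*(-1) = -174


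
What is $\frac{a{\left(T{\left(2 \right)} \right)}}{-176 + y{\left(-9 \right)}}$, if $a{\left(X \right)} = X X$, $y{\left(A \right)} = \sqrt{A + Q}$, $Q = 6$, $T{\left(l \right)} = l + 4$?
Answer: $- \frac{6336}{30979} - \frac{36 i \sqrt{3}}{30979} \approx -0.20453 - 0.0020128 i$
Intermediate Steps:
$T{\left(l \right)} = 4 + l$
$y{\left(A \right)} = \sqrt{6 + A}$ ($y{\left(A \right)} = \sqrt{A + 6} = \sqrt{6 + A}$)
$a{\left(X \right)} = X^{2}$
$\frac{a{\left(T{\left(2 \right)} \right)}}{-176 + y{\left(-9 \right)}} = \frac{\left(4 + 2\right)^{2}}{-176 + \sqrt{6 - 9}} = \frac{6^{2}}{-176 + \sqrt{-3}} = \frac{36}{-176 + i \sqrt{3}}$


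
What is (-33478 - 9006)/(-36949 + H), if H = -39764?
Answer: 3268/5901 ≈ 0.55380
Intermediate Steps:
(-33478 - 9006)/(-36949 + H) = (-33478 - 9006)/(-36949 - 39764) = -42484/(-76713) = -42484*(-1/76713) = 3268/5901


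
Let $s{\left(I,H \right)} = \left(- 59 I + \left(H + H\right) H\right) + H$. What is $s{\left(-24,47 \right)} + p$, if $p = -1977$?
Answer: $3904$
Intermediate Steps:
$s{\left(I,H \right)} = H - 59 I + 2 H^{2}$ ($s{\left(I,H \right)} = \left(- 59 I + 2 H H\right) + H = \left(- 59 I + 2 H^{2}\right) + H = H - 59 I + 2 H^{2}$)
$s{\left(-24,47 \right)} + p = \left(47 - -1416 + 2 \cdot 47^{2}\right) - 1977 = \left(47 + 1416 + 2 \cdot 2209\right) - 1977 = \left(47 + 1416 + 4418\right) - 1977 = 5881 - 1977 = 3904$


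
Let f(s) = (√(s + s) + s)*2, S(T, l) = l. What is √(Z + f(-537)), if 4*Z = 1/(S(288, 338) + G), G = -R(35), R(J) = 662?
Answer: √(-1391905 + 2592*I*√1074)/36 ≈ 0.99953 + 32.787*I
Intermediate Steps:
G = -662 (G = -1*662 = -662)
f(s) = 2*s + 2*√2*√s (f(s) = (√(2*s) + s)*2 = (√2*√s + s)*2 = (s + √2*√s)*2 = 2*s + 2*√2*√s)
Z = -1/1296 (Z = 1/(4*(338 - 662)) = (¼)/(-324) = (¼)*(-1/324) = -1/1296 ≈ -0.00077160)
√(Z + f(-537)) = √(-1/1296 + (2*(-537) + 2*√2*√(-537))) = √(-1/1296 + (-1074 + 2*√2*(I*√537))) = √(-1/1296 + (-1074 + 2*I*√1074)) = √(-1391905/1296 + 2*I*√1074)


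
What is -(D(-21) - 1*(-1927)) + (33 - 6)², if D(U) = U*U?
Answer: -1639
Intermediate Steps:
D(U) = U²
-(D(-21) - 1*(-1927)) + (33 - 6)² = -((-21)² - 1*(-1927)) + (33 - 6)² = -(441 + 1927) + 27² = -1*2368 + 729 = -2368 + 729 = -1639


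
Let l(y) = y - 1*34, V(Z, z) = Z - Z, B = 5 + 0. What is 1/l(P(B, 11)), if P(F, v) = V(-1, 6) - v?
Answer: -1/45 ≈ -0.022222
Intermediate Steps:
B = 5
V(Z, z) = 0
P(F, v) = -v (P(F, v) = 0 - v = -v)
l(y) = -34 + y (l(y) = y - 34 = -34 + y)
1/l(P(B, 11)) = 1/(-34 - 1*11) = 1/(-34 - 11) = 1/(-45) = -1/45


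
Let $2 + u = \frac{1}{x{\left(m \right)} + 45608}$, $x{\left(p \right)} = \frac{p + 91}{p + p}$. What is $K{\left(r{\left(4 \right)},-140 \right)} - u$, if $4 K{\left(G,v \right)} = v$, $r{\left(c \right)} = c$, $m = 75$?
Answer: $- \frac{112882614}{3420683} \approx -33.0$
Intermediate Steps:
$K{\left(G,v \right)} = \frac{v}{4}$
$x{\left(p \right)} = \frac{91 + p}{2 p}$
$u = - \frac{6841291}{3420683}$ ($u = -2 + \frac{1}{\frac{91 + 75}{2 \cdot 75} + 45608} = -2 + \frac{1}{\frac{1}{2} \cdot \frac{1}{75} \cdot 166 + 45608} = -2 + \frac{1}{\frac{83}{75} + 45608} = -2 + \frac{1}{\frac{3420683}{75}} = -2 + \frac{75}{3420683} = - \frac{6841291}{3420683} \approx -2.0$)
$K{\left(r{\left(4 \right)},-140 \right)} - u = \frac{1}{4} \left(-140\right) - - \frac{6841291}{3420683} = -35 + \frac{6841291}{3420683} = - \frac{112882614}{3420683}$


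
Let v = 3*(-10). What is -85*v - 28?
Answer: 2522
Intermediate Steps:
v = -30
-85*v - 28 = -85*(-30) - 28 = 2550 - 28 = 2522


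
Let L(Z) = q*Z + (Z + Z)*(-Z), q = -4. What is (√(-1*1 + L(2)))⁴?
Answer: 289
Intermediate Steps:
L(Z) = -4*Z - 2*Z² (L(Z) = -4*Z + (Z + Z)*(-Z) = -4*Z + (2*Z)*(-Z) = -4*Z - 2*Z²)
(√(-1*1 + L(2)))⁴ = (√(-1*1 - 2*2*(2 + 2)))⁴ = (√(-1 - 2*2*4))⁴ = (√(-1 - 16))⁴ = (√(-17))⁴ = (I*√17)⁴ = 289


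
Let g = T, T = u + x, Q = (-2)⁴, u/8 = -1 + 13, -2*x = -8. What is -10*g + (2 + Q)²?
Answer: -676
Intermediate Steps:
x = 4 (x = -½*(-8) = 4)
u = 96 (u = 8*(-1 + 13) = 8*12 = 96)
Q = 16
T = 100 (T = 96 + 4 = 100)
g = 100
-10*g + (2 + Q)² = -10*100 + (2 + 16)² = -1000 + 18² = -1000 + 324 = -676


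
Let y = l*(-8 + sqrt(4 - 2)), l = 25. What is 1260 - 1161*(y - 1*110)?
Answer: 361170 - 29025*sqrt(2) ≈ 3.2012e+5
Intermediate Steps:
y = -200 + 25*sqrt(2) (y = 25*(-8 + sqrt(4 - 2)) = 25*(-8 + sqrt(2)) = -200 + 25*sqrt(2) ≈ -164.64)
1260 - 1161*(y - 1*110) = 1260 - 1161*((-200 + 25*sqrt(2)) - 1*110) = 1260 - 1161*((-200 + 25*sqrt(2)) - 110) = 1260 - 1161*(-310 + 25*sqrt(2)) = 1260 + (359910 - 29025*sqrt(2)) = 361170 - 29025*sqrt(2)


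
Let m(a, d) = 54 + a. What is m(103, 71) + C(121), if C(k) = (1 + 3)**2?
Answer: 173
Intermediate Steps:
C(k) = 16 (C(k) = 4**2 = 16)
m(103, 71) + C(121) = (54 + 103) + 16 = 157 + 16 = 173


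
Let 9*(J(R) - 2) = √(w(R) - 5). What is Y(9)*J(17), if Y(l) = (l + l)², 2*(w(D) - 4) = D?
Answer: 648 + 18*√30 ≈ 746.59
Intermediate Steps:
w(D) = 4 + D/2
J(R) = 2 + √(-1 + R/2)/9 (J(R) = 2 + √((4 + R/2) - 5)/9 = 2 + √(-1 + R/2)/9)
Y(l) = 4*l² (Y(l) = (2*l)² = 4*l²)
Y(9)*J(17) = (4*9²)*(2 + √(-4 + 2*17)/18) = (4*81)*(2 + √(-4 + 34)/18) = 324*(2 + √30/18) = 648 + 18*√30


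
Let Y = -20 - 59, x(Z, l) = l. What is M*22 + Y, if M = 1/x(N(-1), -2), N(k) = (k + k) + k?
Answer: -90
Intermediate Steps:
N(k) = 3*k (N(k) = 2*k + k = 3*k)
M = -½ (M = 1/(-2) = -½ ≈ -0.50000)
Y = -79
M*22 + Y = -½*22 - 79 = -11 - 79 = -90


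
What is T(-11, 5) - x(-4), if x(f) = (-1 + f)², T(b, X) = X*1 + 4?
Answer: -16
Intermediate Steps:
T(b, X) = 4 + X (T(b, X) = X + 4 = 4 + X)
T(-11, 5) - x(-4) = (4 + 5) - (-1 - 4)² = 9 - 1*(-5)² = 9 - 1*25 = 9 - 25 = -16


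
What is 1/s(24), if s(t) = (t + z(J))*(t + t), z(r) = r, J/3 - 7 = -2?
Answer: 1/1872 ≈ 0.00053419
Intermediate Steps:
J = 15 (J = 21 + 3*(-2) = 21 - 6 = 15)
s(t) = 2*t*(15 + t) (s(t) = (t + 15)*(t + t) = (15 + t)*(2*t) = 2*t*(15 + t))
1/s(24) = 1/(2*24*(15 + 24)) = 1/(2*24*39) = 1/1872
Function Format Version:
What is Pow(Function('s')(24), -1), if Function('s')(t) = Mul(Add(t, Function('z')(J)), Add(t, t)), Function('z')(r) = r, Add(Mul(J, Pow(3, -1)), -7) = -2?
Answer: Rational(1, 1872) ≈ 0.00053419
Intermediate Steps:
J = 15 (J = Add(21, Mul(3, -2)) = Add(21, -6) = 15)
Function('s')(t) = Mul(2, t, Add(15, t)) (Function('s')(t) = Mul(Add(t, 15), Add(t, t)) = Mul(Add(15, t), Mul(2, t)) = Mul(2, t, Add(15, t)))
Pow(Function('s')(24), -1) = Pow(Mul(2, 24, Add(15, 24)), -1) = Pow(Mul(2, 24, 39), -1) = Pow(1872, -1) = Rational(1, 1872)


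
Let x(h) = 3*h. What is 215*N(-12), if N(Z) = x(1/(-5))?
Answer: -129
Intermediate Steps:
N(Z) = -3/5 (N(Z) = 3/(-5) = 3*(-1/5) = -3/5)
215*N(-12) = 215*(-3/5) = -129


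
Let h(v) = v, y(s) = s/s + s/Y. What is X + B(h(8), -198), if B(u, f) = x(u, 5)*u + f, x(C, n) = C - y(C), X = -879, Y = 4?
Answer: -1037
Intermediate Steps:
y(s) = 1 + s/4 (y(s) = s/s + s/4 = 1 + s*(¼) = 1 + s/4)
x(C, n) = -1 + 3*C/4 (x(C, n) = C - (1 + C/4) = C + (-1 - C/4) = -1 + 3*C/4)
B(u, f) = f + u*(-1 + 3*u/4) (B(u, f) = (-1 + 3*u/4)*u + f = u*(-1 + 3*u/4) + f = f + u*(-1 + 3*u/4))
X + B(h(8), -198) = -879 + (-198 - 1*8 + (¾)*8²) = -879 + (-198 - 8 + (¾)*64) = -879 + (-198 - 8 + 48) = -879 - 158 = -1037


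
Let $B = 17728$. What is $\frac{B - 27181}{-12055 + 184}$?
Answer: $\frac{3151}{3957} \approx 0.79631$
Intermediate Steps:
$\frac{B - 27181}{-12055 + 184} = \frac{17728 - 27181}{-12055 + 184} = - \frac{9453}{-11871} = \left(-9453\right) \left(- \frac{1}{11871}\right) = \frac{3151}{3957}$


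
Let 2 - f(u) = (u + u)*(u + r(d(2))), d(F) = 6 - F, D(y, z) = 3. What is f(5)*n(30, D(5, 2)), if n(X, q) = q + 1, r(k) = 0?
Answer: -192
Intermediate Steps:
n(X, q) = 1 + q
f(u) = 2 - 2*u² (f(u) = 2 - (u + u)*(u + 0) = 2 - 2*u*u = 2 - 2*u²)
f(5)*n(30, D(5, 2)) = (2 - 2*5²)*(1 + 3) = (2 - 2*25)*4 = (2 - 50)*4 = -48*4 = -192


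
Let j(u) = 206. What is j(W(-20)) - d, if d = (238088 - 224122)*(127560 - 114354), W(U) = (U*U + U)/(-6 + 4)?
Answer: -184434790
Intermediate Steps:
W(U) = -U/2 - U**2/2 (W(U) = (U**2 + U)/(-2) = (U + U**2)*(-1/2) = -U/2 - U**2/2)
d = 184434996 (d = 13966*13206 = 184434996)
j(W(-20)) - d = 206 - 1*184434996 = 206 - 184434996 = -184434790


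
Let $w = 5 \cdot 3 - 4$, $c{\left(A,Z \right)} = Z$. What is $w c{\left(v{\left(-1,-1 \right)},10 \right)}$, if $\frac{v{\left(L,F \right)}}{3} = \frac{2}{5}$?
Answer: $110$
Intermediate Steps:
$v{\left(L,F \right)} = \frac{6}{5}$ ($v{\left(L,F \right)} = 3 \cdot \frac{2}{5} = \frac{6}{5}$)
$w = 11$ ($w = 15 - 4 = 11$)
$w c{\left(v{\left(-1,-1 \right)},10 \right)} = 11 \cdot 10 = 110$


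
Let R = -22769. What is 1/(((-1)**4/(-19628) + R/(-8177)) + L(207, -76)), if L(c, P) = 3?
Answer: 160498156/928396223 ≈ 0.17288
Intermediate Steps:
1/(((-1)**4/(-19628) + R/(-8177)) + L(207, -76)) = 1/(((-1)**4/(-19628) - 22769/(-8177)) + 3) = 1/((1*(-1/19628) - 22769*(-1/8177)) + 3) = 1/((-1/19628 + 22769/8177) + 3) = 1/(446901755/160498156 + 3) = 1/(928396223/160498156) = 160498156/928396223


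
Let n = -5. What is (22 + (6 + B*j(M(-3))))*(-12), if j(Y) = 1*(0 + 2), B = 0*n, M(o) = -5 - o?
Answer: -336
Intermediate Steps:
B = 0 (B = 0*(-5) = 0)
j(Y) = 2 (j(Y) = 1*2 = 2)
(22 + (6 + B*j(M(-3))))*(-12) = (22 + (6 + 0*2))*(-12) = (22 + (6 + 0))*(-12) = (22 + 6)*(-12) = 28*(-12) = -336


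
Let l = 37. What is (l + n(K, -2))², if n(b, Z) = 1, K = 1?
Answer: 1444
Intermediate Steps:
(l + n(K, -2))² = (37 + 1)² = 38² = 1444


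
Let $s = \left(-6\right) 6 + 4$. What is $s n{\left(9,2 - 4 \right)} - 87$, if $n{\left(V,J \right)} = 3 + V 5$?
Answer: $-1623$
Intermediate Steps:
$n{\left(V,J \right)} = 3 + 5 V$
$s = -32$ ($s = -36 + 4 = -32$)
$s n{\left(9,2 - 4 \right)} - 87 = - 32 \left(3 + 5 \cdot 9\right) - 87 = - 32 \left(3 + 45\right) - 87 = \left(-32\right) 48 - 87 = -1536 - 87 = -1623$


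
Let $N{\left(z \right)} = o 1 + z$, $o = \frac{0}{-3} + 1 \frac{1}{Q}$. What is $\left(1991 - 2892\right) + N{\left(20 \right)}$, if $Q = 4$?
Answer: $- \frac{3523}{4} \approx -880.75$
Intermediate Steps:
$o = \frac{1}{4}$ ($o = \frac{0}{-3} + 1 \cdot \frac{1}{4} = 0 \left(- \frac{1}{3}\right) + 1 \cdot \frac{1}{4} = 0 + \frac{1}{4} = \frac{1}{4} \approx 0.25$)
$N{\left(z \right)} = \frac{1}{4} + z$ ($N{\left(z \right)} = \frac{1}{4} \cdot 1 + z = \frac{1}{4} + z$)
$\left(1991 - 2892\right) + N{\left(20 \right)} = \left(1991 - 2892\right) + \left(\frac{1}{4} + 20\right) = -901 + \frac{81}{4} = - \frac{3523}{4}$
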